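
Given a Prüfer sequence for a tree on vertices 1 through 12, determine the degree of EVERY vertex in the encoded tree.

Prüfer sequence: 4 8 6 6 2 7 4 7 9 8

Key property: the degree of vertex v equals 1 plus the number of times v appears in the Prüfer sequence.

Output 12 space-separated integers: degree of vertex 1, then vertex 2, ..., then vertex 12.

Answer: 1 2 1 3 1 3 3 3 2 1 1 1

Derivation:
p_1 = 4: count[4] becomes 1
p_2 = 8: count[8] becomes 1
p_3 = 6: count[6] becomes 1
p_4 = 6: count[6] becomes 2
p_5 = 2: count[2] becomes 1
p_6 = 7: count[7] becomes 1
p_7 = 4: count[4] becomes 2
p_8 = 7: count[7] becomes 2
p_9 = 9: count[9] becomes 1
p_10 = 8: count[8] becomes 2
Degrees (1 + count): deg[1]=1+0=1, deg[2]=1+1=2, deg[3]=1+0=1, deg[4]=1+2=3, deg[5]=1+0=1, deg[6]=1+2=3, deg[7]=1+2=3, deg[8]=1+2=3, deg[9]=1+1=2, deg[10]=1+0=1, deg[11]=1+0=1, deg[12]=1+0=1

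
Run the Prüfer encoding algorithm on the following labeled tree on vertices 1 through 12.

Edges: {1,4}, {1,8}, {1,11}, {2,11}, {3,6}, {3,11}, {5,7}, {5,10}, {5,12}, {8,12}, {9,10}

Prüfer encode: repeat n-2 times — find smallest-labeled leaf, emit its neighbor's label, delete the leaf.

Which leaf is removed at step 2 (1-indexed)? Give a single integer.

Answer: 4

Derivation:
Step 1: current leaves = {2,4,6,7,9}. Remove leaf 2 (neighbor: 11).
Step 2: current leaves = {4,6,7,9}. Remove leaf 4 (neighbor: 1).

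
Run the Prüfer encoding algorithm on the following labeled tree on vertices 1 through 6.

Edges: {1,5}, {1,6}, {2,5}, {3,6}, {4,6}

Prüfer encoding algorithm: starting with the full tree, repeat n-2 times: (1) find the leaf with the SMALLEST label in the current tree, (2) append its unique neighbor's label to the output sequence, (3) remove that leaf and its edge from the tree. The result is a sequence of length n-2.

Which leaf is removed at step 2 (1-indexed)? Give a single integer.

Answer: 3

Derivation:
Step 1: current leaves = {2,3,4}. Remove leaf 2 (neighbor: 5).
Step 2: current leaves = {3,4,5}. Remove leaf 3 (neighbor: 6).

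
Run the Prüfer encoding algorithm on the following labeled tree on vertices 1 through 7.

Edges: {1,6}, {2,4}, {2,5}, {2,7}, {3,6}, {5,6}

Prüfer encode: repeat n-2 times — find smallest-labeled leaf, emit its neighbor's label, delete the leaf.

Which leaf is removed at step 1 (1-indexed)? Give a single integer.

Step 1: current leaves = {1,3,4,7}. Remove leaf 1 (neighbor: 6).

Answer: 1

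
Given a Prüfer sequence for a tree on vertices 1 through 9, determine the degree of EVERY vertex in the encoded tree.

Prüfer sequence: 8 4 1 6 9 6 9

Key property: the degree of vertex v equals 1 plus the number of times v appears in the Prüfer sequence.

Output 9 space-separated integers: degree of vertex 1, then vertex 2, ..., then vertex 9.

Answer: 2 1 1 2 1 3 1 2 3

Derivation:
p_1 = 8: count[8] becomes 1
p_2 = 4: count[4] becomes 1
p_3 = 1: count[1] becomes 1
p_4 = 6: count[6] becomes 1
p_5 = 9: count[9] becomes 1
p_6 = 6: count[6] becomes 2
p_7 = 9: count[9] becomes 2
Degrees (1 + count): deg[1]=1+1=2, deg[2]=1+0=1, deg[3]=1+0=1, deg[4]=1+1=2, deg[5]=1+0=1, deg[6]=1+2=3, deg[7]=1+0=1, deg[8]=1+1=2, deg[9]=1+2=3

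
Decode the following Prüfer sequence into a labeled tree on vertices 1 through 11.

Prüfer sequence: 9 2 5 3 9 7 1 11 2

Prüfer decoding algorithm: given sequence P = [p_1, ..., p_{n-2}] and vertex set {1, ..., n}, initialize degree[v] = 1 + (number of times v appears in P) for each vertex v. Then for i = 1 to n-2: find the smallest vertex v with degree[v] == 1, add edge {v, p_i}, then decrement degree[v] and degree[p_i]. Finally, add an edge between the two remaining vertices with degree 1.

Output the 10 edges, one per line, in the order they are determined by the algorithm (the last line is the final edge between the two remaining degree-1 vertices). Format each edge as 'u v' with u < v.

Answer: 4 9
2 6
5 8
3 5
3 9
7 9
1 7
1 11
2 10
2 11

Derivation:
Initial degrees: {1:2, 2:3, 3:2, 4:1, 5:2, 6:1, 7:2, 8:1, 9:3, 10:1, 11:2}
Step 1: smallest deg-1 vertex = 4, p_1 = 9. Add edge {4,9}. Now deg[4]=0, deg[9]=2.
Step 2: smallest deg-1 vertex = 6, p_2 = 2. Add edge {2,6}. Now deg[6]=0, deg[2]=2.
Step 3: smallest deg-1 vertex = 8, p_3 = 5. Add edge {5,8}. Now deg[8]=0, deg[5]=1.
Step 4: smallest deg-1 vertex = 5, p_4 = 3. Add edge {3,5}. Now deg[5]=0, deg[3]=1.
Step 5: smallest deg-1 vertex = 3, p_5 = 9. Add edge {3,9}. Now deg[3]=0, deg[9]=1.
Step 6: smallest deg-1 vertex = 9, p_6 = 7. Add edge {7,9}. Now deg[9]=0, deg[7]=1.
Step 7: smallest deg-1 vertex = 7, p_7 = 1. Add edge {1,7}. Now deg[7]=0, deg[1]=1.
Step 8: smallest deg-1 vertex = 1, p_8 = 11. Add edge {1,11}. Now deg[1]=0, deg[11]=1.
Step 9: smallest deg-1 vertex = 10, p_9 = 2. Add edge {2,10}. Now deg[10]=0, deg[2]=1.
Final: two remaining deg-1 vertices are 2, 11. Add edge {2,11}.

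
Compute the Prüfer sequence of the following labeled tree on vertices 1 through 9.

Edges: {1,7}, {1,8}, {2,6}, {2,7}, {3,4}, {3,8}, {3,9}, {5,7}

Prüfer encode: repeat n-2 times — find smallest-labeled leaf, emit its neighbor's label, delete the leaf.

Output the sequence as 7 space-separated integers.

Answer: 3 7 2 7 1 8 3

Derivation:
Step 1: leaves = {4,5,6,9}. Remove smallest leaf 4, emit neighbor 3.
Step 2: leaves = {5,6,9}. Remove smallest leaf 5, emit neighbor 7.
Step 3: leaves = {6,9}. Remove smallest leaf 6, emit neighbor 2.
Step 4: leaves = {2,9}. Remove smallest leaf 2, emit neighbor 7.
Step 5: leaves = {7,9}. Remove smallest leaf 7, emit neighbor 1.
Step 6: leaves = {1,9}. Remove smallest leaf 1, emit neighbor 8.
Step 7: leaves = {8,9}. Remove smallest leaf 8, emit neighbor 3.
Done: 2 vertices remain (3, 9). Sequence = [3 7 2 7 1 8 3]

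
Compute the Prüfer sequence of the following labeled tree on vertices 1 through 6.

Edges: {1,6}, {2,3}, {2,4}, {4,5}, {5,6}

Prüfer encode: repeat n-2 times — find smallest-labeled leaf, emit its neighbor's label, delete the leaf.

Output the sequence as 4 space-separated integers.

Step 1: leaves = {1,3}. Remove smallest leaf 1, emit neighbor 6.
Step 2: leaves = {3,6}. Remove smallest leaf 3, emit neighbor 2.
Step 3: leaves = {2,6}. Remove smallest leaf 2, emit neighbor 4.
Step 4: leaves = {4,6}. Remove smallest leaf 4, emit neighbor 5.
Done: 2 vertices remain (5, 6). Sequence = [6 2 4 5]

Answer: 6 2 4 5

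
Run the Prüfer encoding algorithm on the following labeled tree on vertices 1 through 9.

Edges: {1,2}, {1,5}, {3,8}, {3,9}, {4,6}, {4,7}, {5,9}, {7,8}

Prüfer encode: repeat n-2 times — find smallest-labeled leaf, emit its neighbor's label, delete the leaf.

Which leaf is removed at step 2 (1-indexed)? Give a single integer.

Answer: 1

Derivation:
Step 1: current leaves = {2,6}. Remove leaf 2 (neighbor: 1).
Step 2: current leaves = {1,6}. Remove leaf 1 (neighbor: 5).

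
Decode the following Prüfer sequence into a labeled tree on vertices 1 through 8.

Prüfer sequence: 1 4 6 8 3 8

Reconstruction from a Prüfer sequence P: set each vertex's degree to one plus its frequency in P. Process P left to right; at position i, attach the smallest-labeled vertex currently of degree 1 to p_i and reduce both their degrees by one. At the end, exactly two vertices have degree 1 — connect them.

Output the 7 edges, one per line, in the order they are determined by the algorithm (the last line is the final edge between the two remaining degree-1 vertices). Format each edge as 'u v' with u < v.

Initial degrees: {1:2, 2:1, 3:2, 4:2, 5:1, 6:2, 7:1, 8:3}
Step 1: smallest deg-1 vertex = 2, p_1 = 1. Add edge {1,2}. Now deg[2]=0, deg[1]=1.
Step 2: smallest deg-1 vertex = 1, p_2 = 4. Add edge {1,4}. Now deg[1]=0, deg[4]=1.
Step 3: smallest deg-1 vertex = 4, p_3 = 6. Add edge {4,6}. Now deg[4]=0, deg[6]=1.
Step 4: smallest deg-1 vertex = 5, p_4 = 8. Add edge {5,8}. Now deg[5]=0, deg[8]=2.
Step 5: smallest deg-1 vertex = 6, p_5 = 3. Add edge {3,6}. Now deg[6]=0, deg[3]=1.
Step 6: smallest deg-1 vertex = 3, p_6 = 8. Add edge {3,8}. Now deg[3]=0, deg[8]=1.
Final: two remaining deg-1 vertices are 7, 8. Add edge {7,8}.

Answer: 1 2
1 4
4 6
5 8
3 6
3 8
7 8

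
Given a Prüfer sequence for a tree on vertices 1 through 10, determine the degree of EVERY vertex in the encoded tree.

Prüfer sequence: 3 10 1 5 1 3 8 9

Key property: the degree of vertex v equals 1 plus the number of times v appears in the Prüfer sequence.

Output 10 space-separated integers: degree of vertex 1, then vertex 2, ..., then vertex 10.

Answer: 3 1 3 1 2 1 1 2 2 2

Derivation:
p_1 = 3: count[3] becomes 1
p_2 = 10: count[10] becomes 1
p_3 = 1: count[1] becomes 1
p_4 = 5: count[5] becomes 1
p_5 = 1: count[1] becomes 2
p_6 = 3: count[3] becomes 2
p_7 = 8: count[8] becomes 1
p_8 = 9: count[9] becomes 1
Degrees (1 + count): deg[1]=1+2=3, deg[2]=1+0=1, deg[3]=1+2=3, deg[4]=1+0=1, deg[5]=1+1=2, deg[6]=1+0=1, deg[7]=1+0=1, deg[8]=1+1=2, deg[9]=1+1=2, deg[10]=1+1=2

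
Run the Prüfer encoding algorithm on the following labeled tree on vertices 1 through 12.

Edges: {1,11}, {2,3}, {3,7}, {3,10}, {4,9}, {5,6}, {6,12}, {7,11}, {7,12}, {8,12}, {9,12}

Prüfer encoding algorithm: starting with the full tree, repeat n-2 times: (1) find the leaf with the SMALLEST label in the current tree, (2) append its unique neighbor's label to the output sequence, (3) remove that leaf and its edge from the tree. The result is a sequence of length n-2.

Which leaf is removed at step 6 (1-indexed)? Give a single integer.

Step 1: current leaves = {1,2,4,5,8,10}. Remove leaf 1 (neighbor: 11).
Step 2: current leaves = {2,4,5,8,10,11}. Remove leaf 2 (neighbor: 3).
Step 3: current leaves = {4,5,8,10,11}. Remove leaf 4 (neighbor: 9).
Step 4: current leaves = {5,8,9,10,11}. Remove leaf 5 (neighbor: 6).
Step 5: current leaves = {6,8,9,10,11}. Remove leaf 6 (neighbor: 12).
Step 6: current leaves = {8,9,10,11}. Remove leaf 8 (neighbor: 12).

Answer: 8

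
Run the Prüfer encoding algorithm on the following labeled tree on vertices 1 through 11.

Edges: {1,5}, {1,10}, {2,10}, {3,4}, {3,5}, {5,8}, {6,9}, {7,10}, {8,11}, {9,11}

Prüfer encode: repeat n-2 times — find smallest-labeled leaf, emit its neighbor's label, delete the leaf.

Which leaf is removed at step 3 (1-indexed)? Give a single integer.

Step 1: current leaves = {2,4,6,7}. Remove leaf 2 (neighbor: 10).
Step 2: current leaves = {4,6,7}. Remove leaf 4 (neighbor: 3).
Step 3: current leaves = {3,6,7}. Remove leaf 3 (neighbor: 5).

Answer: 3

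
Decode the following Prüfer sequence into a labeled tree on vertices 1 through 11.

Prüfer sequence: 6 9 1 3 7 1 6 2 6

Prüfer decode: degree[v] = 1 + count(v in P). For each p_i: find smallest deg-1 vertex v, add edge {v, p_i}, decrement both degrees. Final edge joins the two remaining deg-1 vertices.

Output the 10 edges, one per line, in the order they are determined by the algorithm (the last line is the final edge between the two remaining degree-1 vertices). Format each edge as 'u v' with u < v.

Answer: 4 6
5 9
1 8
3 9
3 7
1 7
1 6
2 10
2 6
6 11

Derivation:
Initial degrees: {1:3, 2:2, 3:2, 4:1, 5:1, 6:4, 7:2, 8:1, 9:2, 10:1, 11:1}
Step 1: smallest deg-1 vertex = 4, p_1 = 6. Add edge {4,6}. Now deg[4]=0, deg[6]=3.
Step 2: smallest deg-1 vertex = 5, p_2 = 9. Add edge {5,9}. Now deg[5]=0, deg[9]=1.
Step 3: smallest deg-1 vertex = 8, p_3 = 1. Add edge {1,8}. Now deg[8]=0, deg[1]=2.
Step 4: smallest deg-1 vertex = 9, p_4 = 3. Add edge {3,9}. Now deg[9]=0, deg[3]=1.
Step 5: smallest deg-1 vertex = 3, p_5 = 7. Add edge {3,7}. Now deg[3]=0, deg[7]=1.
Step 6: smallest deg-1 vertex = 7, p_6 = 1. Add edge {1,7}. Now deg[7]=0, deg[1]=1.
Step 7: smallest deg-1 vertex = 1, p_7 = 6. Add edge {1,6}. Now deg[1]=0, deg[6]=2.
Step 8: smallest deg-1 vertex = 10, p_8 = 2. Add edge {2,10}. Now deg[10]=0, deg[2]=1.
Step 9: smallest deg-1 vertex = 2, p_9 = 6. Add edge {2,6}. Now deg[2]=0, deg[6]=1.
Final: two remaining deg-1 vertices are 6, 11. Add edge {6,11}.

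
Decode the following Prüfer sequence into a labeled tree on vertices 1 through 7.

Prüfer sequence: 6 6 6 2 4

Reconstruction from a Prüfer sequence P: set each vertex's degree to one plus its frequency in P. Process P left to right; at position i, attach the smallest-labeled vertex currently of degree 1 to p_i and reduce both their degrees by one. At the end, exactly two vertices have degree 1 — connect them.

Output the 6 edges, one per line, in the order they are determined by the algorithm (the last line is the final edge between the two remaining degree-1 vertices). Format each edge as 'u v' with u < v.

Initial degrees: {1:1, 2:2, 3:1, 4:2, 5:1, 6:4, 7:1}
Step 1: smallest deg-1 vertex = 1, p_1 = 6. Add edge {1,6}. Now deg[1]=0, deg[6]=3.
Step 2: smallest deg-1 vertex = 3, p_2 = 6. Add edge {3,6}. Now deg[3]=0, deg[6]=2.
Step 3: smallest deg-1 vertex = 5, p_3 = 6. Add edge {5,6}. Now deg[5]=0, deg[6]=1.
Step 4: smallest deg-1 vertex = 6, p_4 = 2. Add edge {2,6}. Now deg[6]=0, deg[2]=1.
Step 5: smallest deg-1 vertex = 2, p_5 = 4. Add edge {2,4}. Now deg[2]=0, deg[4]=1.
Final: two remaining deg-1 vertices are 4, 7. Add edge {4,7}.

Answer: 1 6
3 6
5 6
2 6
2 4
4 7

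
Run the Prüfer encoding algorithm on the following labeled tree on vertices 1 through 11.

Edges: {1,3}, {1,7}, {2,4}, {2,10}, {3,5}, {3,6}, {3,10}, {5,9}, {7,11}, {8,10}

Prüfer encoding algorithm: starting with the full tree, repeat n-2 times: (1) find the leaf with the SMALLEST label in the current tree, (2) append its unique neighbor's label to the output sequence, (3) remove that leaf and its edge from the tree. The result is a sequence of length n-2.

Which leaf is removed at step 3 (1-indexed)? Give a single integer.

Answer: 6

Derivation:
Step 1: current leaves = {4,6,8,9,11}. Remove leaf 4 (neighbor: 2).
Step 2: current leaves = {2,6,8,9,11}. Remove leaf 2 (neighbor: 10).
Step 3: current leaves = {6,8,9,11}. Remove leaf 6 (neighbor: 3).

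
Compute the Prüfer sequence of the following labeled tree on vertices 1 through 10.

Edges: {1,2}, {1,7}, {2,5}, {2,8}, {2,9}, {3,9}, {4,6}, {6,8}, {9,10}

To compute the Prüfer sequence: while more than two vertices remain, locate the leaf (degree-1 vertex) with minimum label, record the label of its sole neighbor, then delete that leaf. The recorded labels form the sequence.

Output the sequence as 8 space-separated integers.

Step 1: leaves = {3,4,5,7,10}. Remove smallest leaf 3, emit neighbor 9.
Step 2: leaves = {4,5,7,10}. Remove smallest leaf 4, emit neighbor 6.
Step 3: leaves = {5,6,7,10}. Remove smallest leaf 5, emit neighbor 2.
Step 4: leaves = {6,7,10}. Remove smallest leaf 6, emit neighbor 8.
Step 5: leaves = {7,8,10}. Remove smallest leaf 7, emit neighbor 1.
Step 6: leaves = {1,8,10}. Remove smallest leaf 1, emit neighbor 2.
Step 7: leaves = {8,10}. Remove smallest leaf 8, emit neighbor 2.
Step 8: leaves = {2,10}. Remove smallest leaf 2, emit neighbor 9.
Done: 2 vertices remain (9, 10). Sequence = [9 6 2 8 1 2 2 9]

Answer: 9 6 2 8 1 2 2 9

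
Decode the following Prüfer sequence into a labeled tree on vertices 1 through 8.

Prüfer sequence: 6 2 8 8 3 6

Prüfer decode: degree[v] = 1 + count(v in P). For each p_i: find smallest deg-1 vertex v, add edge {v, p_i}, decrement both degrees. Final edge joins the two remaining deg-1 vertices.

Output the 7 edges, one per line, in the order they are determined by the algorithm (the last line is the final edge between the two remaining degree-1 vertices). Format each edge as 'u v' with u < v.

Initial degrees: {1:1, 2:2, 3:2, 4:1, 5:1, 6:3, 7:1, 8:3}
Step 1: smallest deg-1 vertex = 1, p_1 = 6. Add edge {1,6}. Now deg[1]=0, deg[6]=2.
Step 2: smallest deg-1 vertex = 4, p_2 = 2. Add edge {2,4}. Now deg[4]=0, deg[2]=1.
Step 3: smallest deg-1 vertex = 2, p_3 = 8. Add edge {2,8}. Now deg[2]=0, deg[8]=2.
Step 4: smallest deg-1 vertex = 5, p_4 = 8. Add edge {5,8}. Now deg[5]=0, deg[8]=1.
Step 5: smallest deg-1 vertex = 7, p_5 = 3. Add edge {3,7}. Now deg[7]=0, deg[3]=1.
Step 6: smallest deg-1 vertex = 3, p_6 = 6. Add edge {3,6}. Now deg[3]=0, deg[6]=1.
Final: two remaining deg-1 vertices are 6, 8. Add edge {6,8}.

Answer: 1 6
2 4
2 8
5 8
3 7
3 6
6 8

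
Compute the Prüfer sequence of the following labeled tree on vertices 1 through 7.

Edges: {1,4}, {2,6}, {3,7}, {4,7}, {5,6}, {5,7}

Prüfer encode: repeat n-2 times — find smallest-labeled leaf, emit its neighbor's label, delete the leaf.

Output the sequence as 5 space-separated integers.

Answer: 4 6 7 7 5

Derivation:
Step 1: leaves = {1,2,3}. Remove smallest leaf 1, emit neighbor 4.
Step 2: leaves = {2,3,4}. Remove smallest leaf 2, emit neighbor 6.
Step 3: leaves = {3,4,6}. Remove smallest leaf 3, emit neighbor 7.
Step 4: leaves = {4,6}. Remove smallest leaf 4, emit neighbor 7.
Step 5: leaves = {6,7}. Remove smallest leaf 6, emit neighbor 5.
Done: 2 vertices remain (5, 7). Sequence = [4 6 7 7 5]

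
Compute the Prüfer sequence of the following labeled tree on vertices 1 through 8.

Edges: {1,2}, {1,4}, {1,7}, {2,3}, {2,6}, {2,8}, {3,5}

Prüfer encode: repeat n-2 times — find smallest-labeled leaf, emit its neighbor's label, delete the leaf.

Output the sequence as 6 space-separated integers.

Step 1: leaves = {4,5,6,7,8}. Remove smallest leaf 4, emit neighbor 1.
Step 2: leaves = {5,6,7,8}. Remove smallest leaf 5, emit neighbor 3.
Step 3: leaves = {3,6,7,8}. Remove smallest leaf 3, emit neighbor 2.
Step 4: leaves = {6,7,8}. Remove smallest leaf 6, emit neighbor 2.
Step 5: leaves = {7,8}. Remove smallest leaf 7, emit neighbor 1.
Step 6: leaves = {1,8}. Remove smallest leaf 1, emit neighbor 2.
Done: 2 vertices remain (2, 8). Sequence = [1 3 2 2 1 2]

Answer: 1 3 2 2 1 2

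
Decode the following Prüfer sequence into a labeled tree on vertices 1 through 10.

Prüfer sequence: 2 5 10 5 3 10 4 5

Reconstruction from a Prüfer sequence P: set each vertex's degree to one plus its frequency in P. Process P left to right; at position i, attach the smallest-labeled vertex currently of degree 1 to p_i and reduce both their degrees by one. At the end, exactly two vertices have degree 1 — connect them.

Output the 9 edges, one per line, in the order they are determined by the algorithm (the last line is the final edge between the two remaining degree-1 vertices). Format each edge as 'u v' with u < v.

Initial degrees: {1:1, 2:2, 3:2, 4:2, 5:4, 6:1, 7:1, 8:1, 9:1, 10:3}
Step 1: smallest deg-1 vertex = 1, p_1 = 2. Add edge {1,2}. Now deg[1]=0, deg[2]=1.
Step 2: smallest deg-1 vertex = 2, p_2 = 5. Add edge {2,5}. Now deg[2]=0, deg[5]=3.
Step 3: smallest deg-1 vertex = 6, p_3 = 10. Add edge {6,10}. Now deg[6]=0, deg[10]=2.
Step 4: smallest deg-1 vertex = 7, p_4 = 5. Add edge {5,7}. Now deg[7]=0, deg[5]=2.
Step 5: smallest deg-1 vertex = 8, p_5 = 3. Add edge {3,8}. Now deg[8]=0, deg[3]=1.
Step 6: smallest deg-1 vertex = 3, p_6 = 10. Add edge {3,10}. Now deg[3]=0, deg[10]=1.
Step 7: smallest deg-1 vertex = 9, p_7 = 4. Add edge {4,9}. Now deg[9]=0, deg[4]=1.
Step 8: smallest deg-1 vertex = 4, p_8 = 5. Add edge {4,5}. Now deg[4]=0, deg[5]=1.
Final: two remaining deg-1 vertices are 5, 10. Add edge {5,10}.

Answer: 1 2
2 5
6 10
5 7
3 8
3 10
4 9
4 5
5 10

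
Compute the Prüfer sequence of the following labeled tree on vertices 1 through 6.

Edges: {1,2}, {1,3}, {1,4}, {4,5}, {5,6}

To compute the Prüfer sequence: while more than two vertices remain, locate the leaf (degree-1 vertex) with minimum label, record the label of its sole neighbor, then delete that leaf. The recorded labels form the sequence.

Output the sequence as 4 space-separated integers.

Step 1: leaves = {2,3,6}. Remove smallest leaf 2, emit neighbor 1.
Step 2: leaves = {3,6}. Remove smallest leaf 3, emit neighbor 1.
Step 3: leaves = {1,6}. Remove smallest leaf 1, emit neighbor 4.
Step 4: leaves = {4,6}. Remove smallest leaf 4, emit neighbor 5.
Done: 2 vertices remain (5, 6). Sequence = [1 1 4 5]

Answer: 1 1 4 5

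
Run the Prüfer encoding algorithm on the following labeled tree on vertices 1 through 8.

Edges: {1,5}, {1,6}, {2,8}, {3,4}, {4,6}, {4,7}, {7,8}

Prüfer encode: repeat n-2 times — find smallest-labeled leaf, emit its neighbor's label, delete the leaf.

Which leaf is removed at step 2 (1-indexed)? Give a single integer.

Answer: 3

Derivation:
Step 1: current leaves = {2,3,5}. Remove leaf 2 (neighbor: 8).
Step 2: current leaves = {3,5,8}. Remove leaf 3 (neighbor: 4).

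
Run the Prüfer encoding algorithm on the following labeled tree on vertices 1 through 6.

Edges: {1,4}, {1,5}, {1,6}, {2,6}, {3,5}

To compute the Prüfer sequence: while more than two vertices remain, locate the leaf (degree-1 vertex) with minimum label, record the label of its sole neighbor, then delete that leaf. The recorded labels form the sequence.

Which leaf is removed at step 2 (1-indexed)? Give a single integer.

Answer: 3

Derivation:
Step 1: current leaves = {2,3,4}. Remove leaf 2 (neighbor: 6).
Step 2: current leaves = {3,4,6}. Remove leaf 3 (neighbor: 5).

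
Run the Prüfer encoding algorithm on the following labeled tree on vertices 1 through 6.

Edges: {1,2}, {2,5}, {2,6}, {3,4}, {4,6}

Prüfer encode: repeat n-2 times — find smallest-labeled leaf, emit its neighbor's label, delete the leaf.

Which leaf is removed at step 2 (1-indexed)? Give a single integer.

Answer: 3

Derivation:
Step 1: current leaves = {1,3,5}. Remove leaf 1 (neighbor: 2).
Step 2: current leaves = {3,5}. Remove leaf 3 (neighbor: 4).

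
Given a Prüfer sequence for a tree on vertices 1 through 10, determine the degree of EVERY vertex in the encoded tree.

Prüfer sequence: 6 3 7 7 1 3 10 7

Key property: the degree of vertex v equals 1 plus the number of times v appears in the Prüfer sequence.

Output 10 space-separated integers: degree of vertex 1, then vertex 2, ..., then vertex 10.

p_1 = 6: count[6] becomes 1
p_2 = 3: count[3] becomes 1
p_3 = 7: count[7] becomes 1
p_4 = 7: count[7] becomes 2
p_5 = 1: count[1] becomes 1
p_6 = 3: count[3] becomes 2
p_7 = 10: count[10] becomes 1
p_8 = 7: count[7] becomes 3
Degrees (1 + count): deg[1]=1+1=2, deg[2]=1+0=1, deg[3]=1+2=3, deg[4]=1+0=1, deg[5]=1+0=1, deg[6]=1+1=2, deg[7]=1+3=4, deg[8]=1+0=1, deg[9]=1+0=1, deg[10]=1+1=2

Answer: 2 1 3 1 1 2 4 1 1 2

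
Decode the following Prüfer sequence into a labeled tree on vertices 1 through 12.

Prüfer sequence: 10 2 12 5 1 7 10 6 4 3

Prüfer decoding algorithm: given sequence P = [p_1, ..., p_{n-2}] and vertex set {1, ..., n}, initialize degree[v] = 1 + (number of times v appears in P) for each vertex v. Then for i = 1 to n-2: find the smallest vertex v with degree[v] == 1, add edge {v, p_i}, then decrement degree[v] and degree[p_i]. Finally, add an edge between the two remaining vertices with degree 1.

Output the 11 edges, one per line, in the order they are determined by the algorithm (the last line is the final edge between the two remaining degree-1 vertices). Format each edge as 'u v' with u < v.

Initial degrees: {1:2, 2:2, 3:2, 4:2, 5:2, 6:2, 7:2, 8:1, 9:1, 10:3, 11:1, 12:2}
Step 1: smallest deg-1 vertex = 8, p_1 = 10. Add edge {8,10}. Now deg[8]=0, deg[10]=2.
Step 2: smallest deg-1 vertex = 9, p_2 = 2. Add edge {2,9}. Now deg[9]=0, deg[2]=1.
Step 3: smallest deg-1 vertex = 2, p_3 = 12. Add edge {2,12}. Now deg[2]=0, deg[12]=1.
Step 4: smallest deg-1 vertex = 11, p_4 = 5. Add edge {5,11}. Now deg[11]=0, deg[5]=1.
Step 5: smallest deg-1 vertex = 5, p_5 = 1. Add edge {1,5}. Now deg[5]=0, deg[1]=1.
Step 6: smallest deg-1 vertex = 1, p_6 = 7. Add edge {1,7}. Now deg[1]=0, deg[7]=1.
Step 7: smallest deg-1 vertex = 7, p_7 = 10. Add edge {7,10}. Now deg[7]=0, deg[10]=1.
Step 8: smallest deg-1 vertex = 10, p_8 = 6. Add edge {6,10}. Now deg[10]=0, deg[6]=1.
Step 9: smallest deg-1 vertex = 6, p_9 = 4. Add edge {4,6}. Now deg[6]=0, deg[4]=1.
Step 10: smallest deg-1 vertex = 4, p_10 = 3. Add edge {3,4}. Now deg[4]=0, deg[3]=1.
Final: two remaining deg-1 vertices are 3, 12. Add edge {3,12}.

Answer: 8 10
2 9
2 12
5 11
1 5
1 7
7 10
6 10
4 6
3 4
3 12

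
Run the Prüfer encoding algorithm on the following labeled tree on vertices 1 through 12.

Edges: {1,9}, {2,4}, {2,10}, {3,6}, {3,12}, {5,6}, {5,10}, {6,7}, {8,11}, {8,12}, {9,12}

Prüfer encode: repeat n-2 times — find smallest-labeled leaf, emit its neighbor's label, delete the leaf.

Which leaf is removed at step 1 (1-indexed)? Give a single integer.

Answer: 1

Derivation:
Step 1: current leaves = {1,4,7,11}. Remove leaf 1 (neighbor: 9).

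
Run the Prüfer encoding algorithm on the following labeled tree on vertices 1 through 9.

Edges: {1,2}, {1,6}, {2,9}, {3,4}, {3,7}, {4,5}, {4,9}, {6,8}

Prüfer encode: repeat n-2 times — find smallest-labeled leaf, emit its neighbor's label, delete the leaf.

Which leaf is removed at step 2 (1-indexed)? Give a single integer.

Step 1: current leaves = {5,7,8}. Remove leaf 5 (neighbor: 4).
Step 2: current leaves = {7,8}. Remove leaf 7 (neighbor: 3).

Answer: 7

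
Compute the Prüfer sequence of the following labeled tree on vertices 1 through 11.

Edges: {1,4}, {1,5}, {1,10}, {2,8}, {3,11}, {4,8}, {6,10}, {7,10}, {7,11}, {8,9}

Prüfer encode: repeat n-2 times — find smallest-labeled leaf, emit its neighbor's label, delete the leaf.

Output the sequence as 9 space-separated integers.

Answer: 8 11 1 10 8 4 1 10 7

Derivation:
Step 1: leaves = {2,3,5,6,9}. Remove smallest leaf 2, emit neighbor 8.
Step 2: leaves = {3,5,6,9}. Remove smallest leaf 3, emit neighbor 11.
Step 3: leaves = {5,6,9,11}. Remove smallest leaf 5, emit neighbor 1.
Step 4: leaves = {6,9,11}. Remove smallest leaf 6, emit neighbor 10.
Step 5: leaves = {9,11}. Remove smallest leaf 9, emit neighbor 8.
Step 6: leaves = {8,11}. Remove smallest leaf 8, emit neighbor 4.
Step 7: leaves = {4,11}. Remove smallest leaf 4, emit neighbor 1.
Step 8: leaves = {1,11}. Remove smallest leaf 1, emit neighbor 10.
Step 9: leaves = {10,11}. Remove smallest leaf 10, emit neighbor 7.
Done: 2 vertices remain (7, 11). Sequence = [8 11 1 10 8 4 1 10 7]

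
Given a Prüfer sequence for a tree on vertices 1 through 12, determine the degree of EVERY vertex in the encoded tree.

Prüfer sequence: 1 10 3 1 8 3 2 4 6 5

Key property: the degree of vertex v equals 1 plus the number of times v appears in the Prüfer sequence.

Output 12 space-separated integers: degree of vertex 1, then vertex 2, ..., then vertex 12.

Answer: 3 2 3 2 2 2 1 2 1 2 1 1

Derivation:
p_1 = 1: count[1] becomes 1
p_2 = 10: count[10] becomes 1
p_3 = 3: count[3] becomes 1
p_4 = 1: count[1] becomes 2
p_5 = 8: count[8] becomes 1
p_6 = 3: count[3] becomes 2
p_7 = 2: count[2] becomes 1
p_8 = 4: count[4] becomes 1
p_9 = 6: count[6] becomes 1
p_10 = 5: count[5] becomes 1
Degrees (1 + count): deg[1]=1+2=3, deg[2]=1+1=2, deg[3]=1+2=3, deg[4]=1+1=2, deg[5]=1+1=2, deg[6]=1+1=2, deg[7]=1+0=1, deg[8]=1+1=2, deg[9]=1+0=1, deg[10]=1+1=2, deg[11]=1+0=1, deg[12]=1+0=1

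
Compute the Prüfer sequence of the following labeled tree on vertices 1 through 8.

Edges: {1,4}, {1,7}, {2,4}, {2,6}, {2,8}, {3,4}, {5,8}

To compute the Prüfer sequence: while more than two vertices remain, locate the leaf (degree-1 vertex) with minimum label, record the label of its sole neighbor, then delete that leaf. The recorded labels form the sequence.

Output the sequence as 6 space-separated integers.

Answer: 4 8 2 1 4 2

Derivation:
Step 1: leaves = {3,5,6,7}. Remove smallest leaf 3, emit neighbor 4.
Step 2: leaves = {5,6,7}. Remove smallest leaf 5, emit neighbor 8.
Step 3: leaves = {6,7,8}. Remove smallest leaf 6, emit neighbor 2.
Step 4: leaves = {7,8}. Remove smallest leaf 7, emit neighbor 1.
Step 5: leaves = {1,8}. Remove smallest leaf 1, emit neighbor 4.
Step 6: leaves = {4,8}. Remove smallest leaf 4, emit neighbor 2.
Done: 2 vertices remain (2, 8). Sequence = [4 8 2 1 4 2]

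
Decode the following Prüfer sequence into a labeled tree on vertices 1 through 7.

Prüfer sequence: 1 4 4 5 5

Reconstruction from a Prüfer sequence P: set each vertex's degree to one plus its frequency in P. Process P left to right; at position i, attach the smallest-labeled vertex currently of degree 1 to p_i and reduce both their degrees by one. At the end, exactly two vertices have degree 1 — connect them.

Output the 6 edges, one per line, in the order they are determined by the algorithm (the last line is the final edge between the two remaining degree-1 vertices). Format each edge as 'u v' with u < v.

Initial degrees: {1:2, 2:1, 3:1, 4:3, 5:3, 6:1, 7:1}
Step 1: smallest deg-1 vertex = 2, p_1 = 1. Add edge {1,2}. Now deg[2]=0, deg[1]=1.
Step 2: smallest deg-1 vertex = 1, p_2 = 4. Add edge {1,4}. Now deg[1]=0, deg[4]=2.
Step 3: smallest deg-1 vertex = 3, p_3 = 4. Add edge {3,4}. Now deg[3]=0, deg[4]=1.
Step 4: smallest deg-1 vertex = 4, p_4 = 5. Add edge {4,5}. Now deg[4]=0, deg[5]=2.
Step 5: smallest deg-1 vertex = 6, p_5 = 5. Add edge {5,6}. Now deg[6]=0, deg[5]=1.
Final: two remaining deg-1 vertices are 5, 7. Add edge {5,7}.

Answer: 1 2
1 4
3 4
4 5
5 6
5 7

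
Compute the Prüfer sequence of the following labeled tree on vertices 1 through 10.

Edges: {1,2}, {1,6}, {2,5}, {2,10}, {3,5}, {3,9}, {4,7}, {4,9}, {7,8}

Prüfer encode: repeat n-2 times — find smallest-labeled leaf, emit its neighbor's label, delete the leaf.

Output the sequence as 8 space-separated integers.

Step 1: leaves = {6,8,10}. Remove smallest leaf 6, emit neighbor 1.
Step 2: leaves = {1,8,10}. Remove smallest leaf 1, emit neighbor 2.
Step 3: leaves = {8,10}. Remove smallest leaf 8, emit neighbor 7.
Step 4: leaves = {7,10}. Remove smallest leaf 7, emit neighbor 4.
Step 5: leaves = {4,10}. Remove smallest leaf 4, emit neighbor 9.
Step 6: leaves = {9,10}. Remove smallest leaf 9, emit neighbor 3.
Step 7: leaves = {3,10}. Remove smallest leaf 3, emit neighbor 5.
Step 8: leaves = {5,10}. Remove smallest leaf 5, emit neighbor 2.
Done: 2 vertices remain (2, 10). Sequence = [1 2 7 4 9 3 5 2]

Answer: 1 2 7 4 9 3 5 2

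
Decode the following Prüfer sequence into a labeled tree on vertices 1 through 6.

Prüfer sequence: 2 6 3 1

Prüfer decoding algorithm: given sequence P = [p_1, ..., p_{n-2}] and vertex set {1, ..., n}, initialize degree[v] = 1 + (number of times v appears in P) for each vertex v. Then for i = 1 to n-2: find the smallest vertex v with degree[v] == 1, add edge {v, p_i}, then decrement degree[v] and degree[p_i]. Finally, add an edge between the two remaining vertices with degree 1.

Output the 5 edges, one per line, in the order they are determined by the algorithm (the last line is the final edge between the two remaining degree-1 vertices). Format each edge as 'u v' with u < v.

Initial degrees: {1:2, 2:2, 3:2, 4:1, 5:1, 6:2}
Step 1: smallest deg-1 vertex = 4, p_1 = 2. Add edge {2,4}. Now deg[4]=0, deg[2]=1.
Step 2: smallest deg-1 vertex = 2, p_2 = 6. Add edge {2,6}. Now deg[2]=0, deg[6]=1.
Step 3: smallest deg-1 vertex = 5, p_3 = 3. Add edge {3,5}. Now deg[5]=0, deg[3]=1.
Step 4: smallest deg-1 vertex = 3, p_4 = 1. Add edge {1,3}. Now deg[3]=0, deg[1]=1.
Final: two remaining deg-1 vertices are 1, 6. Add edge {1,6}.

Answer: 2 4
2 6
3 5
1 3
1 6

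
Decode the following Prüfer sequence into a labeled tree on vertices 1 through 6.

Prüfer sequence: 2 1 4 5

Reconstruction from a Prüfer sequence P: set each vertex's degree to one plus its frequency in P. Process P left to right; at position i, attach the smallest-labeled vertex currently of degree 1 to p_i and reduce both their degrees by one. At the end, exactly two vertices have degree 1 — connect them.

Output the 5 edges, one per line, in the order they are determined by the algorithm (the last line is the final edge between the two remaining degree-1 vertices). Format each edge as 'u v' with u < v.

Initial degrees: {1:2, 2:2, 3:1, 4:2, 5:2, 6:1}
Step 1: smallest deg-1 vertex = 3, p_1 = 2. Add edge {2,3}. Now deg[3]=0, deg[2]=1.
Step 2: smallest deg-1 vertex = 2, p_2 = 1. Add edge {1,2}. Now deg[2]=0, deg[1]=1.
Step 3: smallest deg-1 vertex = 1, p_3 = 4. Add edge {1,4}. Now deg[1]=0, deg[4]=1.
Step 4: smallest deg-1 vertex = 4, p_4 = 5. Add edge {4,5}. Now deg[4]=0, deg[5]=1.
Final: two remaining deg-1 vertices are 5, 6. Add edge {5,6}.

Answer: 2 3
1 2
1 4
4 5
5 6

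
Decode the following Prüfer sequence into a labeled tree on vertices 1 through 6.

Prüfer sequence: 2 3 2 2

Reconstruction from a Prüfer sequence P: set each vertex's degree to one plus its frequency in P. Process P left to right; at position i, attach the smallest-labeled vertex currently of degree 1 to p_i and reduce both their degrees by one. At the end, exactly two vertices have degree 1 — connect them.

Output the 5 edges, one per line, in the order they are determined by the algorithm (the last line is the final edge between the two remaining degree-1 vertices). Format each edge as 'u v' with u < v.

Answer: 1 2
3 4
2 3
2 5
2 6

Derivation:
Initial degrees: {1:1, 2:4, 3:2, 4:1, 5:1, 6:1}
Step 1: smallest deg-1 vertex = 1, p_1 = 2. Add edge {1,2}. Now deg[1]=0, deg[2]=3.
Step 2: smallest deg-1 vertex = 4, p_2 = 3. Add edge {3,4}. Now deg[4]=0, deg[3]=1.
Step 3: smallest deg-1 vertex = 3, p_3 = 2. Add edge {2,3}. Now deg[3]=0, deg[2]=2.
Step 4: smallest deg-1 vertex = 5, p_4 = 2. Add edge {2,5}. Now deg[5]=0, deg[2]=1.
Final: two remaining deg-1 vertices are 2, 6. Add edge {2,6}.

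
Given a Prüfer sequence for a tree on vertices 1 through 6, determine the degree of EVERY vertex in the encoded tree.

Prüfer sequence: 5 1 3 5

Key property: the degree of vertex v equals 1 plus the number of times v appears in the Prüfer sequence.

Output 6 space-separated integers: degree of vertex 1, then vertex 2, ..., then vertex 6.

Answer: 2 1 2 1 3 1

Derivation:
p_1 = 5: count[5] becomes 1
p_2 = 1: count[1] becomes 1
p_3 = 3: count[3] becomes 1
p_4 = 5: count[5] becomes 2
Degrees (1 + count): deg[1]=1+1=2, deg[2]=1+0=1, deg[3]=1+1=2, deg[4]=1+0=1, deg[5]=1+2=3, deg[6]=1+0=1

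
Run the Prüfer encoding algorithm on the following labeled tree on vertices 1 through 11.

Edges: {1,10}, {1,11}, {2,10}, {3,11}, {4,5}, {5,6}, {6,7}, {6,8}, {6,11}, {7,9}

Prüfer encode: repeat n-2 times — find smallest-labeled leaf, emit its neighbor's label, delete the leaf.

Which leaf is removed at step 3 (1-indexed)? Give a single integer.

Step 1: current leaves = {2,3,4,8,9}. Remove leaf 2 (neighbor: 10).
Step 2: current leaves = {3,4,8,9,10}. Remove leaf 3 (neighbor: 11).
Step 3: current leaves = {4,8,9,10}. Remove leaf 4 (neighbor: 5).

Answer: 4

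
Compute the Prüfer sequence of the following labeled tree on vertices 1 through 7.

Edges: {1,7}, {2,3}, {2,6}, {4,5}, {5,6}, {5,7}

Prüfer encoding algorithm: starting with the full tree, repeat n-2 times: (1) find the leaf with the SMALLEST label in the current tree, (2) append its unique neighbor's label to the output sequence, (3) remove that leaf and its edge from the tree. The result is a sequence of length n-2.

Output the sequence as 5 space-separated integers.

Step 1: leaves = {1,3,4}. Remove smallest leaf 1, emit neighbor 7.
Step 2: leaves = {3,4,7}. Remove smallest leaf 3, emit neighbor 2.
Step 3: leaves = {2,4,7}. Remove smallest leaf 2, emit neighbor 6.
Step 4: leaves = {4,6,7}. Remove smallest leaf 4, emit neighbor 5.
Step 5: leaves = {6,7}. Remove smallest leaf 6, emit neighbor 5.
Done: 2 vertices remain (5, 7). Sequence = [7 2 6 5 5]

Answer: 7 2 6 5 5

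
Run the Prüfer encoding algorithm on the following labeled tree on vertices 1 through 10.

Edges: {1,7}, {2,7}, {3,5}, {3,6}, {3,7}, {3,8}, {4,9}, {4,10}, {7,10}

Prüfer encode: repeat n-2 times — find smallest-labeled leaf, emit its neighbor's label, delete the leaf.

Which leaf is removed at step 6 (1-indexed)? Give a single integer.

Answer: 3

Derivation:
Step 1: current leaves = {1,2,5,6,8,9}. Remove leaf 1 (neighbor: 7).
Step 2: current leaves = {2,5,6,8,9}. Remove leaf 2 (neighbor: 7).
Step 3: current leaves = {5,6,8,9}. Remove leaf 5 (neighbor: 3).
Step 4: current leaves = {6,8,9}. Remove leaf 6 (neighbor: 3).
Step 5: current leaves = {8,9}. Remove leaf 8 (neighbor: 3).
Step 6: current leaves = {3,9}. Remove leaf 3 (neighbor: 7).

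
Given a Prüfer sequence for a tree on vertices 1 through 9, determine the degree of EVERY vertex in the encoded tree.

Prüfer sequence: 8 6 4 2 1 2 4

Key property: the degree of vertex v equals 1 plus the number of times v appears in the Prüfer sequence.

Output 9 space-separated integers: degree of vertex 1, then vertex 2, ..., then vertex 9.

p_1 = 8: count[8] becomes 1
p_2 = 6: count[6] becomes 1
p_3 = 4: count[4] becomes 1
p_4 = 2: count[2] becomes 1
p_5 = 1: count[1] becomes 1
p_6 = 2: count[2] becomes 2
p_7 = 4: count[4] becomes 2
Degrees (1 + count): deg[1]=1+1=2, deg[2]=1+2=3, deg[3]=1+0=1, deg[4]=1+2=3, deg[5]=1+0=1, deg[6]=1+1=2, deg[7]=1+0=1, deg[8]=1+1=2, deg[9]=1+0=1

Answer: 2 3 1 3 1 2 1 2 1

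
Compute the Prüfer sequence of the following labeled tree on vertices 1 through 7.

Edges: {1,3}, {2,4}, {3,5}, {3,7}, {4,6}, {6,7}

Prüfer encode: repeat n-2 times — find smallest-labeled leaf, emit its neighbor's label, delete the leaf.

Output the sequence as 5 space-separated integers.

Answer: 3 4 6 3 7

Derivation:
Step 1: leaves = {1,2,5}. Remove smallest leaf 1, emit neighbor 3.
Step 2: leaves = {2,5}. Remove smallest leaf 2, emit neighbor 4.
Step 3: leaves = {4,5}. Remove smallest leaf 4, emit neighbor 6.
Step 4: leaves = {5,6}. Remove smallest leaf 5, emit neighbor 3.
Step 5: leaves = {3,6}. Remove smallest leaf 3, emit neighbor 7.
Done: 2 vertices remain (6, 7). Sequence = [3 4 6 3 7]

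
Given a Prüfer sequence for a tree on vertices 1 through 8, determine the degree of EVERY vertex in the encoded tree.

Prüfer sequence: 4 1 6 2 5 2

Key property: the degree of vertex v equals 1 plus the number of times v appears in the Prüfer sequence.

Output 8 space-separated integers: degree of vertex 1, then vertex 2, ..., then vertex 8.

p_1 = 4: count[4] becomes 1
p_2 = 1: count[1] becomes 1
p_3 = 6: count[6] becomes 1
p_4 = 2: count[2] becomes 1
p_5 = 5: count[5] becomes 1
p_6 = 2: count[2] becomes 2
Degrees (1 + count): deg[1]=1+1=2, deg[2]=1+2=3, deg[3]=1+0=1, deg[4]=1+1=2, deg[5]=1+1=2, deg[6]=1+1=2, deg[7]=1+0=1, deg[8]=1+0=1

Answer: 2 3 1 2 2 2 1 1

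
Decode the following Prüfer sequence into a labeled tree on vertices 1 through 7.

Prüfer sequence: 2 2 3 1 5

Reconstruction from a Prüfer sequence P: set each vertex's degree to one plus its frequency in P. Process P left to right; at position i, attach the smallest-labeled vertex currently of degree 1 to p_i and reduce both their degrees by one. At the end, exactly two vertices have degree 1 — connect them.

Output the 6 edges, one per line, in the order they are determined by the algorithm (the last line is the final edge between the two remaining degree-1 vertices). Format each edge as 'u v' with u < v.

Initial degrees: {1:2, 2:3, 3:2, 4:1, 5:2, 6:1, 7:1}
Step 1: smallest deg-1 vertex = 4, p_1 = 2. Add edge {2,4}. Now deg[4]=0, deg[2]=2.
Step 2: smallest deg-1 vertex = 6, p_2 = 2. Add edge {2,6}. Now deg[6]=0, deg[2]=1.
Step 3: smallest deg-1 vertex = 2, p_3 = 3. Add edge {2,3}. Now deg[2]=0, deg[3]=1.
Step 4: smallest deg-1 vertex = 3, p_4 = 1. Add edge {1,3}. Now deg[3]=0, deg[1]=1.
Step 5: smallest deg-1 vertex = 1, p_5 = 5. Add edge {1,5}. Now deg[1]=0, deg[5]=1.
Final: two remaining deg-1 vertices are 5, 7. Add edge {5,7}.

Answer: 2 4
2 6
2 3
1 3
1 5
5 7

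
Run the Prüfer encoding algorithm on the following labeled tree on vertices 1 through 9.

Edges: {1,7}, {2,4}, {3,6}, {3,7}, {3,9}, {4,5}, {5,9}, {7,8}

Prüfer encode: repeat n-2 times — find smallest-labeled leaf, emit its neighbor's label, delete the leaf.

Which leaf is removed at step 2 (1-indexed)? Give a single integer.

Step 1: current leaves = {1,2,6,8}. Remove leaf 1 (neighbor: 7).
Step 2: current leaves = {2,6,8}. Remove leaf 2 (neighbor: 4).

Answer: 2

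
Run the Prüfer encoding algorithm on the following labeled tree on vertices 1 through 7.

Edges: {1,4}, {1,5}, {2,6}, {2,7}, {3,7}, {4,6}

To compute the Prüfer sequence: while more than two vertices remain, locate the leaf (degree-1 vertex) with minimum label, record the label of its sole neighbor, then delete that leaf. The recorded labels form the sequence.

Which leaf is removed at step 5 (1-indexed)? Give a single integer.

Step 1: current leaves = {3,5}. Remove leaf 3 (neighbor: 7).
Step 2: current leaves = {5,7}. Remove leaf 5 (neighbor: 1).
Step 3: current leaves = {1,7}. Remove leaf 1 (neighbor: 4).
Step 4: current leaves = {4,7}. Remove leaf 4 (neighbor: 6).
Step 5: current leaves = {6,7}. Remove leaf 6 (neighbor: 2).

Answer: 6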